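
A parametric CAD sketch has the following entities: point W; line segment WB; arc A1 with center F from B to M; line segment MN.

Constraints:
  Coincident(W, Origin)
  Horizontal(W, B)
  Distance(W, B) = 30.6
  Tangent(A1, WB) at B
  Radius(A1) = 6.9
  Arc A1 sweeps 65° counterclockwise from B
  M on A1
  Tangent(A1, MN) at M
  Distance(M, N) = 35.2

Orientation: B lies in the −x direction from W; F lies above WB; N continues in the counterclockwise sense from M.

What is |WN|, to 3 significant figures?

37.1

On A1, B sits at bearing -90° from F; a 65° counterclockwise sweep puts M at bearing -25°, so M = F + 6.9·(cos -25°, sin -25°) = (-24.3, 3.98). The tangent condition forces FM to be normal to MN, so MN runs along (−sin -25°, cos -25°); with |MN| = 35.2, N = (-9.47, 35.9). Then |WN| = |N − W| = 37.1.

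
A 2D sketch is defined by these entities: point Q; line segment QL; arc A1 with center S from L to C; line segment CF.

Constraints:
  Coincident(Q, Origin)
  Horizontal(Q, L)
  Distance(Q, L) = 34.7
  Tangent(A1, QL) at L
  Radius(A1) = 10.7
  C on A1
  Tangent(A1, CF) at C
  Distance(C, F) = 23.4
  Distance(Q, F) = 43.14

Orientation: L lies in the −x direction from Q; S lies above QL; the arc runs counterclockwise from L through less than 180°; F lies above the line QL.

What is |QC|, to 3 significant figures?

26.6

Checks: Q = (0.00, 0.00) ✓; |SC| = 10.70 ✓; ∠(SC, CF) = 90.00° ✓; |CF| = 23.40 ✓; |QF| = 43.14 ✓.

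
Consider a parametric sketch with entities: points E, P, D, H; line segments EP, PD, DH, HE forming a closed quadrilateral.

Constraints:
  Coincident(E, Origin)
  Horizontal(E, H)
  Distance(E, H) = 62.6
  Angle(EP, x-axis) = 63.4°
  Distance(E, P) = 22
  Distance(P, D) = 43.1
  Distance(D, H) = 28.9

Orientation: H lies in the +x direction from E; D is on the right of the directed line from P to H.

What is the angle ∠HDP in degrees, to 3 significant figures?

101°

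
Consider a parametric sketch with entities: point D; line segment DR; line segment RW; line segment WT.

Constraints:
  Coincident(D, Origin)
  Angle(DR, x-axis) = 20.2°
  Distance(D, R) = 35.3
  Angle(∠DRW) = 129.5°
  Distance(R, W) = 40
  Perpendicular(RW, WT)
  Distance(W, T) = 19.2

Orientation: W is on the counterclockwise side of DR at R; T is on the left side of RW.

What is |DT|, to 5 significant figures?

62.969

D is at the origin; DR runs at 20.2° with length 35.3, so R = 35.3·(cos 20.2°, sin 20.2°) = (33.129, 12.189). ∠DRW = 129.5°, so RW runs at 20.2° + (180° − 129.5°) = 70.700° from the x-axis; with |RW| = 40.0, W = R + 40.0·(cos 70.700°, sin 70.700°) = (46.349, 49.941). The perpendicularity gives WT at right angles to RW; with |WT| = 19.2 on the left of RW, T = W + 19.2·(-0.94380, 0.33051) = (28.228, 56.287). Then |DT| = |T − D| = 62.969.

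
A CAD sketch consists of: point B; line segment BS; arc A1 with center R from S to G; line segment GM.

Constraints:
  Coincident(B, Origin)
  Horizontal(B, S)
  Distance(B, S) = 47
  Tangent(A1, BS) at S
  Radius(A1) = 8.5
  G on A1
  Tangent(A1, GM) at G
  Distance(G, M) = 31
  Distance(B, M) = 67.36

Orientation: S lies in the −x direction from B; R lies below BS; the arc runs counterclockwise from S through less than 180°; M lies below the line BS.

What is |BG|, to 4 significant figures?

56.19

Checks: |RG| = 8.500 ✓; ∠(RG, GM) = 90.00° ✓; |GM| = 31.00 ✓; |BM| = 67.36 ✓.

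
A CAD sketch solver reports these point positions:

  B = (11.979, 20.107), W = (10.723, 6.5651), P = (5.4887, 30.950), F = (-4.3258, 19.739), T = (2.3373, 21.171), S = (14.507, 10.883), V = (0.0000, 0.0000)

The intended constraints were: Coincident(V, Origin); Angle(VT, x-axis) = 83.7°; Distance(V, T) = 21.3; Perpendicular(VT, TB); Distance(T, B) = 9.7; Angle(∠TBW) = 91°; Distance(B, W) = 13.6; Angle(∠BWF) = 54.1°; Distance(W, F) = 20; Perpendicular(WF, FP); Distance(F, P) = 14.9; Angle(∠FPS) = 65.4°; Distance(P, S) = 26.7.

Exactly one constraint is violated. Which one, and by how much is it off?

Distance(P, S) = 26.7 — off by 4.70.

V = (0.00, 0.00) ✓; VT at 83.70° ✓; |VT| = 21.30 ✓; ∠(VT, TB) = 90.00° ✓; |TB| = 9.700 ✓; ∠TBW = 91.00° ✓; |BW| = 13.60 ✓; ∠BWF = 54.10° ✓; |WF| = 20.00 ✓; ∠(WF, FP) = 90.00° ✓; |FP| = 14.90 ✓; ∠FPS = 65.40° ✓; |PS| = 22.00 ✗.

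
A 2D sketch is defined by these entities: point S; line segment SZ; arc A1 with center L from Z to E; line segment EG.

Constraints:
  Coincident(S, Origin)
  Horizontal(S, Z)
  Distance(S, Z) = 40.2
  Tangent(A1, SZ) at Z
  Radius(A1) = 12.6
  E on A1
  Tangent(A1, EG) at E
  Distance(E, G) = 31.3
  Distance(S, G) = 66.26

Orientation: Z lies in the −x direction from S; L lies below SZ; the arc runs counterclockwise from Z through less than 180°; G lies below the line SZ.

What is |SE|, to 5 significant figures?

54.599

Checks: |LE| = 12.60 ✓; ∠(LE, EG) = 90.00° ✓; |EG| = 31.30 ✓; |SG| = 66.26 ✓.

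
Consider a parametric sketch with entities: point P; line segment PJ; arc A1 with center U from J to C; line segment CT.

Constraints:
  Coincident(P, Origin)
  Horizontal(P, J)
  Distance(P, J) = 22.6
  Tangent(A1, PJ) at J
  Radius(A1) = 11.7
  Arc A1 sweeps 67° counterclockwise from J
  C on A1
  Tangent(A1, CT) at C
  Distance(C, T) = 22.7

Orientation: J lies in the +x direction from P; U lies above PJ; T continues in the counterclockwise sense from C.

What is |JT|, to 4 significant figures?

34.22

P is at the origin; P and J share the same y with |PJ| = 22.6 and J on the +x side, so J = (22.60, 0.000). The tangent condition forces UJ to be normal to PJ, so U = J + (0, 11.7) = (22.60, 11.70). On A1, J sits at bearing -90° from U; a 67° counterclockwise sweep puts C at bearing -23°, so C = U + 11.7·(cos -23°, sin -23°) = (33.37, 7.128). Tangency of A1 to CT means the radius UC is perpendicular to CT, so CT runs along (−sin -23°, cos -23°); with |CT| = 22.7, T = (42.24, 28.02). Then |JT| = |T − J| = 34.22.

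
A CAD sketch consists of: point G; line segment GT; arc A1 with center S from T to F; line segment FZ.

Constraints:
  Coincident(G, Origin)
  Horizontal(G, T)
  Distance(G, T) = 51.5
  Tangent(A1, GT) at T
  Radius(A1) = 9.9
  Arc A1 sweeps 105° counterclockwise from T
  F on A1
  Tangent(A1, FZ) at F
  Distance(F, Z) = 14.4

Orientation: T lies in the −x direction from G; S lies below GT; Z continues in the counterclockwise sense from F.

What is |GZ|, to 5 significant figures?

63.110

G is at the origin; G and T share the same y with |GT| = 51.5 and T on the −x side, so T = (-51.500, 0.0000). Tangency of A1 to GT means the radius ST is perpendicular to GT, so S = T + (0, -9.9) = (-51.500, -9.9000). On A1, T sits at bearing 90° from S; a 105° counterclockwise sweep puts F at bearing 195°, so F = S + 9.9·(cos 195°, sin 195°) = (-61.063, -12.462). Tangency of A1 to FZ means the radius SF is perpendicular to FZ, so FZ runs along (−sin 195°, cos 195°); with |FZ| = 14.4, Z = (-57.336, -26.372). Then |GZ| = |Z − G| = 63.110.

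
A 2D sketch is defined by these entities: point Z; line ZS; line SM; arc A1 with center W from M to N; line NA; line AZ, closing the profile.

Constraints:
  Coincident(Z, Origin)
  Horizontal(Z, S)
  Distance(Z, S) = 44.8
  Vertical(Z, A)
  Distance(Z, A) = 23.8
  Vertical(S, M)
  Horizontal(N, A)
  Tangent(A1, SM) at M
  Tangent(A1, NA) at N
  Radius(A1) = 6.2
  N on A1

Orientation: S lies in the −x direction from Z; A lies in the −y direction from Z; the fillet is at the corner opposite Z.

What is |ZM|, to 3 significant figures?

48.1

Z is at the origin; ZS is horizontal with |ZS| = 44.8 and S on the −x side, so S = (-44.8, 0.00). ZA is vertical with |ZA| = 23.8 and A on the −y side, so A = (0.00, -23.8). The virtual corner opposite Z is at (-44.8, -23.8). Since A1 is tangent to SM there, WM ⟂ SM and the tangent condition forces WN to be normal to NA, with radius 6.2, so the center W sits 6.2 in from both sides at W = (-38.6, -17.6). That places the tangent points at M = (-44.8, -17.6) on SM and N = (-38.6, -23.8) on NA. Then |ZM| = |M − Z| = 48.1.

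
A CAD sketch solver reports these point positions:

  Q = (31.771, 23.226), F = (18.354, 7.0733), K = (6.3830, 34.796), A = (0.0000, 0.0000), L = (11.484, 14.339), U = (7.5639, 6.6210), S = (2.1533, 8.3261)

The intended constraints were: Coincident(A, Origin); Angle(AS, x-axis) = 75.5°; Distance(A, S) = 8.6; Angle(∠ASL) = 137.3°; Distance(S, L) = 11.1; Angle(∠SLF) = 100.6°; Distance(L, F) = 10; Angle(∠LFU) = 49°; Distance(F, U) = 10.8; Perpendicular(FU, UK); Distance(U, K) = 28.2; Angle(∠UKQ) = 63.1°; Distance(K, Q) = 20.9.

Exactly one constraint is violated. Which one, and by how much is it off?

Distance(K, Q) = 20.9 — off by 7.00.

A = (0.00, 0.00) ✓; AS at 75.50° ✓; |AS| = 8.600 ✓; ∠ASL = 137.3° ✓; |SL| = 11.10 ✓; ∠SLF = 100.6° ✓; |LF| = 9.999 ✓; ∠LFU = 49.00° ✓; |FU| = 10.80 ✓; ∠(FU, UK) = 90.00° ✓; |UK| = 28.20 ✓; ∠UKQ = 63.10° ✓; |KQ| = 27.90 ✗.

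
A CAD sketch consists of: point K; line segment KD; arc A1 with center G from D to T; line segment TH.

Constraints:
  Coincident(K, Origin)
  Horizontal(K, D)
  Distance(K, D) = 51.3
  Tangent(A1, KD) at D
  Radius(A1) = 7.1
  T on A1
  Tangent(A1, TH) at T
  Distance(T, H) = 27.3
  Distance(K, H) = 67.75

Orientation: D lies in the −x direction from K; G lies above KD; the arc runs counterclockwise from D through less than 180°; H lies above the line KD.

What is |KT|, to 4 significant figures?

46.31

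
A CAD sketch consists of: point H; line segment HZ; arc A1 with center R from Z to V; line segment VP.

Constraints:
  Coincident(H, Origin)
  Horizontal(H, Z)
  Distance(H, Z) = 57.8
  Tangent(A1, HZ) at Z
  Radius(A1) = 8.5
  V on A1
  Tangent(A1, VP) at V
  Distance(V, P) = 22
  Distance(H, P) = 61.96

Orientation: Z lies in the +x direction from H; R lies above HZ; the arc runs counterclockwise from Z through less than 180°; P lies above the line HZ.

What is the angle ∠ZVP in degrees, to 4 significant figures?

118.9°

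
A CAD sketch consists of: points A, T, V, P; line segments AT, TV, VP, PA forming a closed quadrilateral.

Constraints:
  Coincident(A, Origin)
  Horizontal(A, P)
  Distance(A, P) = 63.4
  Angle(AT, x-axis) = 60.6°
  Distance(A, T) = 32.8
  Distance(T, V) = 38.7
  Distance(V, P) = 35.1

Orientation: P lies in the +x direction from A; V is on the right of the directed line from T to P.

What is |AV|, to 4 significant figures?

30.22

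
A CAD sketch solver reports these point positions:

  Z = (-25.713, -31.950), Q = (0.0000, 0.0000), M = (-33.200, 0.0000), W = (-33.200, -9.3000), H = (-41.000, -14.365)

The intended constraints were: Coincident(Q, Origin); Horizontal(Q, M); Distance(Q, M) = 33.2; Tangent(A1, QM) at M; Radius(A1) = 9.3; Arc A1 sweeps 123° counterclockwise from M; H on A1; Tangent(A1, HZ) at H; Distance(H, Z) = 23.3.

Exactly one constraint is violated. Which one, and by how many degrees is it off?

Tangent(A1, HZ) at H — off by 8.00°.

Q = (0.00, 0.00) ✓; Q.y = 0.00, M.y = 0.00 ✓; |QM| = 33.20 ✓; ∠(WM, MQ) = 90.00° ✓; |WM| = 9.300 ✓; bearing(W→H) − bearing(W→M) = 123.0° ✓; |WH| = 9.300 ✓; ∠(WH, HZ) = 82.00° ✗; |HZ| = 23.30 ✓.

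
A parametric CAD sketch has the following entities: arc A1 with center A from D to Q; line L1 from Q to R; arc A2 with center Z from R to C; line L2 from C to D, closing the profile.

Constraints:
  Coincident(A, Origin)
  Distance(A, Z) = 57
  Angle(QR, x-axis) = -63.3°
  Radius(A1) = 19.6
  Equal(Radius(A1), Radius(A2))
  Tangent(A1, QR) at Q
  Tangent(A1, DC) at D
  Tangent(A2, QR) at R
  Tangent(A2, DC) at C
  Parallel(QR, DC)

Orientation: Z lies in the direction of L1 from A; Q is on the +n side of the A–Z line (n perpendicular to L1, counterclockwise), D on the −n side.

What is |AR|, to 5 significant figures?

60.276

The slot axis is L1's direction at -63.3°, so u = (cos -63.3°, sin -63.3°) = (0.44932, -0.89337) and n = (−sin -63.3°, cos -63.3°) = (0.89337, 0.44932). A is at the origin and Z lies 57.0 along u from A, so Z = 57.0·u = (25.611, -50.922). Tangency of A1 to both parallel lines with radius 19.6 puts Q and D at A ± 19.6·n: Q = (17.510, 8.8067), D = (-17.510, -8.8067). Equal radii place R and C the same way about Z: R = Z + 19.6·n = (43.121, -42.116), C = Z − 19.6·n = (8.1011, -59.729). Then |AR| = |R − A| = 60.276.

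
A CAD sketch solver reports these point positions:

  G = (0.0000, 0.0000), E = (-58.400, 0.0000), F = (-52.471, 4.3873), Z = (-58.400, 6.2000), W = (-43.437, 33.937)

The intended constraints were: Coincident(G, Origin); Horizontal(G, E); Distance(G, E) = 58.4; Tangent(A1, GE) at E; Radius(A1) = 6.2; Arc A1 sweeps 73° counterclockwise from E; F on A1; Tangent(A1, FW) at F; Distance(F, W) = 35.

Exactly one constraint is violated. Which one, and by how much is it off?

Distance(F, W) = 35 — off by 4.10.

G = (0.00, 0.00) ✓; G.y = 0.00, E.y = 0.00 ✓; |GE| = 58.40 ✓; ∠(ZE, EG) = 90.00° ✓; |ZE| = 6.200 ✓; bearing(Z→F) − bearing(Z→E) = 73.00° ✓; |ZF| = 6.200 ✓; ∠(ZF, FW) = 90.00° ✓; |FW| = 30.90 ✗.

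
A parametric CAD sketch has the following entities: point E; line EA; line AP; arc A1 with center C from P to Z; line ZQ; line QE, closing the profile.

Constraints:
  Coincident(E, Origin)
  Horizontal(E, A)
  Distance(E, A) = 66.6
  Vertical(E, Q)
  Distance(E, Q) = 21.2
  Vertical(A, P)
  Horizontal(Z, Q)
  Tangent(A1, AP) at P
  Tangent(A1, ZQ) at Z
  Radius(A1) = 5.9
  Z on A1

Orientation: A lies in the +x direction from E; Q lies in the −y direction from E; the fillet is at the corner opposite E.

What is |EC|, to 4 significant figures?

62.60

E is at the origin; EA is horizontal with |EA| = 66.6 and A on the +x side, so A = (66.60, 0.000). EQ is vertical with |EQ| = 21.2 and Q on the −y side, so Q = (0.000, -21.20). The virtual corner opposite E is at (66.60, -21.20). A1 meets AP tangentially, so CP is at right angles to AP and the tangent condition forces CZ to be normal to ZQ, with radius 5.9, so the center C sits 5.9 in from both sides at C = (60.70, -15.30). Then |EC| = |C − E| = 62.60.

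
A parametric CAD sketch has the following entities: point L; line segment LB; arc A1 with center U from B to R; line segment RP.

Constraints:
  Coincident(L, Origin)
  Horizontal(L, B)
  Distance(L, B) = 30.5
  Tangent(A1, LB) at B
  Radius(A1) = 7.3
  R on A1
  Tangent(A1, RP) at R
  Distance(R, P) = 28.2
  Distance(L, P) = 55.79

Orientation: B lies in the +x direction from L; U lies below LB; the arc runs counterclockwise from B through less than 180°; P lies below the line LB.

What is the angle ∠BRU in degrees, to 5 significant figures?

22.227°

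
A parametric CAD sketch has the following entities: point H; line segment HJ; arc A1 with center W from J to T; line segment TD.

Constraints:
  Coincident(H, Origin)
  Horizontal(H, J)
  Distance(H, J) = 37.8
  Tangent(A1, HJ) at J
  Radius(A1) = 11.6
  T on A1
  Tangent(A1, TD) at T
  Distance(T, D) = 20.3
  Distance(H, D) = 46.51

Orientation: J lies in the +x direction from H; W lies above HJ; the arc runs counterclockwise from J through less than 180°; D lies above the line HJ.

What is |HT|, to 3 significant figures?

50.1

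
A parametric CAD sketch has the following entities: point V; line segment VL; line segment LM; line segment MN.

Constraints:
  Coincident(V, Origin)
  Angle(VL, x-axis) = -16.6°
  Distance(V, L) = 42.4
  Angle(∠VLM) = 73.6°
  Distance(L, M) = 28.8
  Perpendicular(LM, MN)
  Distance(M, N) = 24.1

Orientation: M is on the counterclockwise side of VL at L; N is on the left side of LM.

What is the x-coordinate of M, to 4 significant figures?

40.73

V is at the origin; VL runs at -16.6° with length 42.4, so L = 42.4·(cos -16.6°, sin -16.6°) = (40.63, -12.11). ∠VLM = 73.6°, so LM runs at -16.6° + (180° − 73.6°) = 89.80° from the x-axis; with |LM| = 28.8, M = L + 28.8·(cos 89.80°, sin 89.80°) = (40.73, 16.69). So M.x = 40.73.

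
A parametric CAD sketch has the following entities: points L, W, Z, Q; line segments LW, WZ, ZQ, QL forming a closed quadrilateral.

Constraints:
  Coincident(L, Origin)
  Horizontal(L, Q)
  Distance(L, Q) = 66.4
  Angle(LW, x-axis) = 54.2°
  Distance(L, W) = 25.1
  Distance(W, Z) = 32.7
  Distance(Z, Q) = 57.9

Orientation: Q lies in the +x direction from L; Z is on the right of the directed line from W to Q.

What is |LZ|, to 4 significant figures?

15.44

Checks: |WZ| = 32.70 ✓; |ZQ| = 57.90 ✓.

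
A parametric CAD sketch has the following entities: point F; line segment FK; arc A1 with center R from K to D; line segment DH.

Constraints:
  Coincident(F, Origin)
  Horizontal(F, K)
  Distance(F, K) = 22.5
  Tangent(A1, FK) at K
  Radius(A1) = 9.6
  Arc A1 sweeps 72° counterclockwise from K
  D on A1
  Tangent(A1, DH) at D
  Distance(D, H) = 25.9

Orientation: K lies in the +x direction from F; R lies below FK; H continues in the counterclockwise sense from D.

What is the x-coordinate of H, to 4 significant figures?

5.366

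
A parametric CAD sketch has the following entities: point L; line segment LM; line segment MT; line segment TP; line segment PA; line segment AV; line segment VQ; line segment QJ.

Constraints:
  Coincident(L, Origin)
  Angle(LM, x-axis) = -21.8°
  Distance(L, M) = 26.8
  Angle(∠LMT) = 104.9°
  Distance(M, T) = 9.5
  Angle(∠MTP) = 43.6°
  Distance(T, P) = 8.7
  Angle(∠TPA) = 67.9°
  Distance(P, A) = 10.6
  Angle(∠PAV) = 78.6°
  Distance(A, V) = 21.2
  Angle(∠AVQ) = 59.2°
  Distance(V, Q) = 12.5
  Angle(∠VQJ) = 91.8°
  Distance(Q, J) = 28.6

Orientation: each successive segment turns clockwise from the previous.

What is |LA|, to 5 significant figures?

30.402

L is at the origin; LM runs at -21.8° with length 26.8, so M = (24.883, -9.9527). ∠LMT = 104.9° gives MT at -96.900° from the x-axis; with |MT| = 9.5, T = (23.742, -19.384). ∠MTP = 43.6° gives TP at 126.70° from the x-axis; with |TP| = 8.7, P = (18.543, -12.408). ∠TPA = 67.9° gives PA at 14.600° from the x-axis; with |PA| = 10.6, A = (28.800, -9.7365). Then |LA| = |A − L| = 30.402.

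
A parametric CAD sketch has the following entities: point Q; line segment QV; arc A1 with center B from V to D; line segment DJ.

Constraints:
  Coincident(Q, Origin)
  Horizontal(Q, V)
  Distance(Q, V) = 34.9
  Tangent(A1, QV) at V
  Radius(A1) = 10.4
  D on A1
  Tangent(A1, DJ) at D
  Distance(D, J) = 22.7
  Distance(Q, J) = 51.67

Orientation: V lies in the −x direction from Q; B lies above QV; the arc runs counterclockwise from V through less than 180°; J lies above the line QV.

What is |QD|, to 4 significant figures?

30.45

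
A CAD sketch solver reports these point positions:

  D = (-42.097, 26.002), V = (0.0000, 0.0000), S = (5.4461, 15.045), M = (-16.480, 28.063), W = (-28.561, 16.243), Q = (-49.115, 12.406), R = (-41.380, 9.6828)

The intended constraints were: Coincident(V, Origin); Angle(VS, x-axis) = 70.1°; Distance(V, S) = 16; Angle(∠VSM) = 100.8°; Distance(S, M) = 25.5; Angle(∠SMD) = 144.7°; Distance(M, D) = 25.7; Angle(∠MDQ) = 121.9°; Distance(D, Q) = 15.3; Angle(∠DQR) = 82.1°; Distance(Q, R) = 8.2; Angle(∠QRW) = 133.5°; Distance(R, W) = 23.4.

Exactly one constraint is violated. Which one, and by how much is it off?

Distance(R, W) = 23.4 — off by 9.00.

V = (0.00, 0.00) ✓; VS at 70.10° ✓; |VS| = 16.00 ✓; ∠VSM = 100.8° ✓; |SM| = 25.50 ✓; ∠SMD = 144.7° ✓; |MD| = 25.70 ✓; ∠MDQ = 121.9° ✓; |DQ| = 15.30 ✓; ∠DQR = 82.09° ✓; |QR| = 8.200 ✓; ∠QRW = 133.5° ✓; |RW| = 14.40 ✗.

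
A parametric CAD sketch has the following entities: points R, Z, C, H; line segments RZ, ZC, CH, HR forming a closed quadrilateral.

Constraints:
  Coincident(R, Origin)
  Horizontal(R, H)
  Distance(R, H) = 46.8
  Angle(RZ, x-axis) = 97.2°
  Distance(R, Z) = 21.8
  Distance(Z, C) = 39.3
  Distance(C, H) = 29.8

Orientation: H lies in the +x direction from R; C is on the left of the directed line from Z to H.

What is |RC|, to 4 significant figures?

45.55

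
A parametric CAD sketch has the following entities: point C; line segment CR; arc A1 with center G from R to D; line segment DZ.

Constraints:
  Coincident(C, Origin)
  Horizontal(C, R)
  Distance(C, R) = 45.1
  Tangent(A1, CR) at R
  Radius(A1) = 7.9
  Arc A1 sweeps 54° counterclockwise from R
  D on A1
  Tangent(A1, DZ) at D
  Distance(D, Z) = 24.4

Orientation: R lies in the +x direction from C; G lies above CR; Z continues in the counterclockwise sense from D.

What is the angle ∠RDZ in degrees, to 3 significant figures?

153°

On A1, R sits at bearing -90° from G; a 54° counterclockwise sweep puts D at bearing -36°, so D = G + 7.9·(cos -36°, sin -36°) = (51.5, 3.26). Since A1 is tangent to DZ there, GD ⟂ DZ, so DZ runs along (−sin -36°, cos -36°); with |DZ| = 24.4, Z = (65.8, 23.0). Then cos ∠RDZ = DR·DZ / (|DR||DZ|), giving 153°.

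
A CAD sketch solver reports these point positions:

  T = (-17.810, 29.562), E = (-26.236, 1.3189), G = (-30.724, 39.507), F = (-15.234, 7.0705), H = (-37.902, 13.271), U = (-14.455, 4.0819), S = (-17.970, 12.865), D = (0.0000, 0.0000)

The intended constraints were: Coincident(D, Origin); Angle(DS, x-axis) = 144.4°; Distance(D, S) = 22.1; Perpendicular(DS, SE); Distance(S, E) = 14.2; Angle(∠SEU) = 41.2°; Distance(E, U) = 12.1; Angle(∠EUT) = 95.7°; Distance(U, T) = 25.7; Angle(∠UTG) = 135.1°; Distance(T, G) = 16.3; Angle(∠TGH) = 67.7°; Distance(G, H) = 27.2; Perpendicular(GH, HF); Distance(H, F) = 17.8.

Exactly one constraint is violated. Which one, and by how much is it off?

Distance(H, F) = 17.8 — off by 5.70.

D = (0.00, 0.00) ✓; DS at 144.4° ✓; |DS| = 22.10 ✓; ∠(DS, SE) = 90.00° ✓; |SE| = 14.20 ✓; ∠SEU = 41.20° ✓; |EU| = 12.10 ✓; ∠EUT = 95.70° ✓; |UT| = 25.70 ✓; ∠UTG = 135.1° ✓; |TG| = 16.30 ✓; ∠TGH = 67.70° ✓; |GH| = 27.20 ✓; ∠(GH, HF) = 90.00° ✓; |HF| = 23.50 ✗.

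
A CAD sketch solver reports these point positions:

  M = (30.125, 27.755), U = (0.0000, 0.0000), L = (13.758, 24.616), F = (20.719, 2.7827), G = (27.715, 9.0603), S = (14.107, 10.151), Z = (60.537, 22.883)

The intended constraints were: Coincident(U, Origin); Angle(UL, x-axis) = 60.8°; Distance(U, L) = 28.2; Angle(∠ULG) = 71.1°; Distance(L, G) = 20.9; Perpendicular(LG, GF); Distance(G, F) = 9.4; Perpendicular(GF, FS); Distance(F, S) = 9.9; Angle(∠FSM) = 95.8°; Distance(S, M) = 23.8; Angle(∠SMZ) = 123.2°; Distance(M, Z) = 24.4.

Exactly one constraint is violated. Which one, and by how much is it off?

Distance(M, Z) = 24.4 — off by 6.40.

U = (0.00, 0.00) ✓; UL at 60.80° ✓; |UL| = 28.20 ✓; ∠ULG = 71.10° ✓; |LG| = 20.90 ✓; ∠(LG, GF) = 90.00° ✓; |GF| = 9.400 ✓; ∠(GF, FS) = 90.00° ✓; |FS| = 9.900 ✓; ∠FSM = 95.80° ✓; |SM| = 23.80 ✓; ∠SMZ = 123.2° ✓; |MZ| = 30.80 ✗.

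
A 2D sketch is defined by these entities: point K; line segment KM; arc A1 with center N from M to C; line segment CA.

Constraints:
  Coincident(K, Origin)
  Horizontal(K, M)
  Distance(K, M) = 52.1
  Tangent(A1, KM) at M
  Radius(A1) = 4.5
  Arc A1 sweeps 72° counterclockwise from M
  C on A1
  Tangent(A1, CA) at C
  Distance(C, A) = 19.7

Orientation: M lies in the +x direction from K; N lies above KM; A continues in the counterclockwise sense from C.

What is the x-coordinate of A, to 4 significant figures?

62.47

K is at the origin; K and M share the same y with |KM| = 52.1 and M on the +x side, so M = (52.10, 0.000). The tangent condition forces NM to be normal to KM, so N = M + (0, 4.5) = (52.10, 4.500). On A1, M sits at bearing -90° from N; a 72° counterclockwise sweep puts C at bearing -18°, so C = N + 4.5·(cos -18°, sin -18°) = (56.38, 3.109). Since A1 is tangent to CA there, NC ⟂ CA, so CA runs along (−sin -18°, cos -18°); with |CA| = 19.7, A = (62.47, 21.85). So A.x = 62.47.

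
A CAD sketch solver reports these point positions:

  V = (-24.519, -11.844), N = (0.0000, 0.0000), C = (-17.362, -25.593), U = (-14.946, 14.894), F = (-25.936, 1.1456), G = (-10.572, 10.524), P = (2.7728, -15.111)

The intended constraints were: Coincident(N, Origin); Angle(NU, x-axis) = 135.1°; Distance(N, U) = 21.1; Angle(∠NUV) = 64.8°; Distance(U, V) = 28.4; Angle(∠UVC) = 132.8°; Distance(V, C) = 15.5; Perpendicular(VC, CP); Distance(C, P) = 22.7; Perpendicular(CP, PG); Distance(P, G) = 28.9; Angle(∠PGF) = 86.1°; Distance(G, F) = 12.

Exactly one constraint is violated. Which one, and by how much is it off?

Distance(G, F) = 12 — off by 6.00.

N = (0.00, 0.00) ✓; NU at 135.1° ✓; |NU| = 21.10 ✓; ∠NUV = 64.80° ✓; |UV| = 28.40 ✓; ∠UVC = 132.8° ✓; |VC| = 15.50 ✓; ∠(VC, CP) = 90.00° ✓; |CP| = 22.70 ✓; ∠(CP, PG) = 90.00° ✓; |PG| = 28.90 ✓; ∠PGF = 86.10° ✓; |GF| = 18.00 ✗.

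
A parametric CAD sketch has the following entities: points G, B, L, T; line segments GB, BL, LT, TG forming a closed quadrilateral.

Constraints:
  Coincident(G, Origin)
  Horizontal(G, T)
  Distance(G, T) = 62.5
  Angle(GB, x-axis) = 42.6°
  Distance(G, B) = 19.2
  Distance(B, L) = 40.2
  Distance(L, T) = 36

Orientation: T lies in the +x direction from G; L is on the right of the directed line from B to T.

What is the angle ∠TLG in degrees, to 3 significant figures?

110°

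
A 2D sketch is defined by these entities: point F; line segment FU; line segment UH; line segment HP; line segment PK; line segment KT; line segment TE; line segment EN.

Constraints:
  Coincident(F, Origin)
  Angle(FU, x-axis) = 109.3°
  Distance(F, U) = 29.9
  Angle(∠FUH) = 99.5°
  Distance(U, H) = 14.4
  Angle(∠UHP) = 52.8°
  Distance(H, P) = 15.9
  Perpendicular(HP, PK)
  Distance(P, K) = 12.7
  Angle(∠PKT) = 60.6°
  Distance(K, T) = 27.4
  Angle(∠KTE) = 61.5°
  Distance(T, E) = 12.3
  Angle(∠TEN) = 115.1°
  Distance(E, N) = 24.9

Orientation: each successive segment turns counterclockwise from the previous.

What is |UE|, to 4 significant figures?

19.77

F is at the origin; FU runs at 109.3° with length 29.9, so U = (-9.882, 28.22). ∠FUH = 99.5° gives UH at -170.2° from the x-axis; with |UH| = 14.4, H = (-24.07, 25.77). ∠UHP = 52.8° gives HP at -43.00° from the x-axis; with |HP| = 15.9, P = (-12.44, 14.92). The perpendicularity gives PK at right angles to HP, so PK runs at 47.00°; with |PK| = 12.7, K = (-3.782, 24.21). ∠PKT = 60.6° gives KT at 166.4° from the x-axis; with |KT| = 27.4, T = (-30.41, 30.66). ∠KTE = 61.5° gives TE at -75.10° from the x-axis; with |TE| = 12.3, E = (-27.25, 18.77). Then |UE| = |E − U| = 19.77.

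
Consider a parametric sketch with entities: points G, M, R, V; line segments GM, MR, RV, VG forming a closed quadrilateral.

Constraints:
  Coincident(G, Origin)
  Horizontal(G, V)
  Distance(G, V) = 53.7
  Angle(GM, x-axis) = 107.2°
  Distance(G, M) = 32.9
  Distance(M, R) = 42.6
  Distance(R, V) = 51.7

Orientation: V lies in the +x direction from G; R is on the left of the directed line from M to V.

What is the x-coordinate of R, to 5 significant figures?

30.270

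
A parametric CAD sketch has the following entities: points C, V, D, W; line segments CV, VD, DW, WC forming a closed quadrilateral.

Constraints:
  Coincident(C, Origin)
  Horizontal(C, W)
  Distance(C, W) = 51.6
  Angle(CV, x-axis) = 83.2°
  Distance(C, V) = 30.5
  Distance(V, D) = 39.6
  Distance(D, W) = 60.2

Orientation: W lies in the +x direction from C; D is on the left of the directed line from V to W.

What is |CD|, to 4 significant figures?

65.85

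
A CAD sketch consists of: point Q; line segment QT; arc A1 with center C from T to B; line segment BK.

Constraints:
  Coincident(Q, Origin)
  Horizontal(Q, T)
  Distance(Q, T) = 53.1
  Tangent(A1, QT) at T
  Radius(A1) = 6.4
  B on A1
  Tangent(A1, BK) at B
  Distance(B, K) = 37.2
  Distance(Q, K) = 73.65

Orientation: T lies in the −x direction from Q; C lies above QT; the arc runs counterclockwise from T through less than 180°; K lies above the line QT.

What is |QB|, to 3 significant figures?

47.8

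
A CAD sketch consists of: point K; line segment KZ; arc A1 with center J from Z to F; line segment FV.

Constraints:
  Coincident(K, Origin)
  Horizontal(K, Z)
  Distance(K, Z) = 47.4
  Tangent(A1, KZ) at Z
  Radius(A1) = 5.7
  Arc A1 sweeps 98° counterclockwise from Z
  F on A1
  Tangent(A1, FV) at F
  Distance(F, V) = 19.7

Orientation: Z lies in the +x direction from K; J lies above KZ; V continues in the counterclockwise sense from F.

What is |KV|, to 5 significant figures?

56.626

K is at the origin; KZ is horizontal with |KZ| = 47.4 and Z on the +x side, so Z = (47.400, 0.0000). A1 meets KZ tangentially, so JZ is at right angles to KZ, so J = Z + (0, 5.7) = (47.400, 5.7000). On A1, Z sits at bearing -90° from J; a 98° counterclockwise sweep puts F at bearing 8°, so F = J + 5.7·(cos 8°, sin 8°) = (53.045, 6.4933). Tangency of A1 to FV means the radius JF is perpendicular to FV, so FV runs along (−sin 8°, cos 8°); with |FV| = 19.7, V = (50.303, 26.002). Then |KV| = |V − K| = 56.626.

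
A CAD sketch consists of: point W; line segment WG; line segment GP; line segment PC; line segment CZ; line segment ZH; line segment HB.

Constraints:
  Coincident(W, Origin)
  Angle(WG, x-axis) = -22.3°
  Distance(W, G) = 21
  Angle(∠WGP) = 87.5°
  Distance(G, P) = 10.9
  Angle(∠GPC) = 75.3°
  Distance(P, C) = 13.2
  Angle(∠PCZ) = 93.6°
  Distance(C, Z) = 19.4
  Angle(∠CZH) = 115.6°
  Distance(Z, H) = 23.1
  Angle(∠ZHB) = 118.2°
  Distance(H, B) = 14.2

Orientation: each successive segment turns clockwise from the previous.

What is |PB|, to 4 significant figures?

29.01

W is at the origin; WG runs at -22.3° with length 21.0, so G = (19.43, -7.969). ∠WGP = 87.5° gives GP at -114.8° from the x-axis; with |GP| = 10.9, P = (14.86, -17.86). ∠GPC = 75.3° gives PC at 140.5° from the x-axis; with |PC| = 13.2, C = (4.672, -9.467). ∠PCZ = 93.6° gives CZ at 54.10° from the x-axis; with |CZ| = 19.4, Z = (16.05, 6.248). ∠CZH = 115.6° gives ZH at -10.30° from the x-axis; with |ZH| = 23.1, H = (38.78, 2.117). ∠ZHB = 118.2° gives HB at -72.10° from the x-axis; with |HB| = 14.2, B = (43.14, -11.40). Then |PB| = |B − P| = 29.01.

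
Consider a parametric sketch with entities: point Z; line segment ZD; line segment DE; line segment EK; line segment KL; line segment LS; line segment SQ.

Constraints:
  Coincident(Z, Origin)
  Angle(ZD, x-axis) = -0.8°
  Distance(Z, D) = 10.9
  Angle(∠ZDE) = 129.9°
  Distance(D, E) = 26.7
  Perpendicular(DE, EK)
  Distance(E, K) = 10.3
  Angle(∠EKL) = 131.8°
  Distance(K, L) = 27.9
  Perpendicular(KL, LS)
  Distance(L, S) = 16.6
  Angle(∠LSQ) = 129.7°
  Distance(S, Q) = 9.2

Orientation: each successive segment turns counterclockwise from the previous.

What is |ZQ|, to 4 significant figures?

3.324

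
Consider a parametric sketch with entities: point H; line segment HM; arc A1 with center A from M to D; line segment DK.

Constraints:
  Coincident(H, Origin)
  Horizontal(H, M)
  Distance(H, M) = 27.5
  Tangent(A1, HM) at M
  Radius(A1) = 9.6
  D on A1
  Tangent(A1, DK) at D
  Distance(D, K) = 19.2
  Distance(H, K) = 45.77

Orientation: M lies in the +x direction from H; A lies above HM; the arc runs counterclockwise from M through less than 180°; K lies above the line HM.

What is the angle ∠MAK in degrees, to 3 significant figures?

160°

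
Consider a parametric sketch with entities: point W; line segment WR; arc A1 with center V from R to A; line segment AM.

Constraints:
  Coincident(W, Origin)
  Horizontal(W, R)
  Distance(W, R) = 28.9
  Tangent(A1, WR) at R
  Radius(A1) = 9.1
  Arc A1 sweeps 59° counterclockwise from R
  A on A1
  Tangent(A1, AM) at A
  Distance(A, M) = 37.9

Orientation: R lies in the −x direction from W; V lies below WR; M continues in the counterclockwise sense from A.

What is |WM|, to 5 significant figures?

67.248

W is at the origin; WR is horizontal with |WR| = 28.9 and R on the −x side, so R = (-28.900, 0.0000). Since A1 is tangent to WR there, VR ⟂ WR, so V = R + (0, -9.1) = (-28.900, -9.1000). On A1, R sits at bearing 90° from V; a 59° counterclockwise sweep puts A at bearing 149°, so A = V + 9.1·(cos 149°, sin 149°) = (-36.700, -4.4132). A1 meets AM tangentially, so VA is at right angles to AM, so AM runs along (−sin 149°, cos 149°); with |AM| = 37.9, M = (-56.220, -36.900). Then |WM| = |M − W| = 67.248.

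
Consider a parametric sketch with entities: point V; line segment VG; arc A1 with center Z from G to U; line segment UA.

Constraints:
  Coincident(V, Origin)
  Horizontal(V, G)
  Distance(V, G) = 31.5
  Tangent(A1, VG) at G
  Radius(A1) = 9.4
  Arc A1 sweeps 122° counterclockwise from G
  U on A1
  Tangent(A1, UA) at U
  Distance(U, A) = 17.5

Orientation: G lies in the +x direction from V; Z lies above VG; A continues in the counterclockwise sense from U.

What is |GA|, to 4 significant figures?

29.25

V is at the origin; V and G share the same y with |VG| = 31.5 and G on the +x side, so G = (31.50, 0.000). A1 meets VG tangentially, so ZG is at right angles to VG, so Z = G + (0, 9.4) = (31.50, 9.400). On A1, G sits at bearing -90° from Z; a 122° counterclockwise sweep puts U at bearing 32°, so U = Z + 9.4·(cos 32°, sin 32°) = (39.47, 14.38). The tangent condition forces ZU to be normal to UA, so UA runs along (−sin 32°, cos 32°); with |UA| = 17.5, A = (30.20, 29.22). Then |GA| = |A − G| = 29.25.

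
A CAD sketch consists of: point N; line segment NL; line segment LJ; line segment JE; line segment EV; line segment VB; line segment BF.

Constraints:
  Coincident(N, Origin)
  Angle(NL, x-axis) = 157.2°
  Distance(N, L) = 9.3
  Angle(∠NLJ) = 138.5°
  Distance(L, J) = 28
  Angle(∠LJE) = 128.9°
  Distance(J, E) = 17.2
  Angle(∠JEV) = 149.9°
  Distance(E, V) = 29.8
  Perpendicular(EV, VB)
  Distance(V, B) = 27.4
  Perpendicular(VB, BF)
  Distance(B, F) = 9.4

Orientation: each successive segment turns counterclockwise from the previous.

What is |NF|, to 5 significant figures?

38.375

N is at the origin; NL runs at 157.2° with length 9.3, so L = (-8.5733, 3.6039). ∠NLJ = 138.5° gives LJ at -161.30° from the x-axis; with |LJ| = 28.0, J = (-35.095, -5.3733). ∠LJE = 128.9° gives JE at -110.20° from the x-axis; with |JE| = 17.2, E = (-41.034, -21.515). ∠JEV = 149.9° gives EV at -80.100° from the x-axis; with |EV| = 29.8, V = (-35.911, -50.872). The perpendicularity gives VB at right angles to EV, so VB runs at 9.9000°; with |VB| = 27.4, B = (-8.9189, -46.161). VB is perpendicular to BF, so BF runs at 99.900°; with |BF| = 9.4, F = (-10.535, -36.901). Then |NF| = |F − N| = 38.375.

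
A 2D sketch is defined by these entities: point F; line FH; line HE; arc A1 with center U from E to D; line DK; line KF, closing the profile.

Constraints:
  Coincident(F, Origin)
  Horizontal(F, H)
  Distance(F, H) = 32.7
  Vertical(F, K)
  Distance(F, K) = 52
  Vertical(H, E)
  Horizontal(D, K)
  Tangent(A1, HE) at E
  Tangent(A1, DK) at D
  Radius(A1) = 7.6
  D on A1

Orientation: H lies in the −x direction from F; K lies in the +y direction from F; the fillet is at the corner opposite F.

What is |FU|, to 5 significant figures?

51.004

F is at the origin; F and H share the same y with |FH| = 32.7 and H on the −x side, so H = (-32.700, 0.0000). F and K share the same x with |FK| = 52.0 and K on the +y side, so K = (0.0000, 52.000). The virtual corner opposite F is at (-32.700, 52.000). The tangent condition forces UE to be normal to HE and the tangent condition forces UD to be normal to DK, with radius 7.6, so the center U sits 7.6 in from both sides at U = (-25.100, 44.400). Then |FU| = |U − F| = 51.004.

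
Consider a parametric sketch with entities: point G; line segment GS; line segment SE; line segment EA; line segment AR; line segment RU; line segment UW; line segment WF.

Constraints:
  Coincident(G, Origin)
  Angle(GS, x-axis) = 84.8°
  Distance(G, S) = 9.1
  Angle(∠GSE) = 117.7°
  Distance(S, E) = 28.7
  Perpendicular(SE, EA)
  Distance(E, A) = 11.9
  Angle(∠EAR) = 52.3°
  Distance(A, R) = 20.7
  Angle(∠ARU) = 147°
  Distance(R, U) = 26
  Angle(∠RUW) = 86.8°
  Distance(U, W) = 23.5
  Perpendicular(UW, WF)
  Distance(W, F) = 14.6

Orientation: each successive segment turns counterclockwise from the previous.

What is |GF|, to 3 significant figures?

43.2

G is at the origin; GS runs at 84.8° with length 9.1, so S = (0.825, 9.06). ∠GSE = 117.7° gives SE at 147° from the x-axis; with |SE| = 28.7, E = (-23.3, 24.7). SE ⟂ EA, so EA runs at -123°; with |EA| = 11.9, A = (-29.7, 14.7). ∠EAR = 52.3° gives AR at 4.80° from the x-axis; with |AR| = 20.7, R = (-9.11, 16.4). ∠ARU = 147.0° gives RU at 37.8° from the x-axis; with |RU| = 26.0, U = (11.4, 32.3). ∠RUW = 86.8° gives UW at 131° from the x-axis; with |UW| = 23.5, W = (-3.98, 50.1). UW ⟂ WF, so WF runs at -139°; with |WF| = 14.6, F = (-15.0, 40.5). Then |GF| = |F − G| = 43.2.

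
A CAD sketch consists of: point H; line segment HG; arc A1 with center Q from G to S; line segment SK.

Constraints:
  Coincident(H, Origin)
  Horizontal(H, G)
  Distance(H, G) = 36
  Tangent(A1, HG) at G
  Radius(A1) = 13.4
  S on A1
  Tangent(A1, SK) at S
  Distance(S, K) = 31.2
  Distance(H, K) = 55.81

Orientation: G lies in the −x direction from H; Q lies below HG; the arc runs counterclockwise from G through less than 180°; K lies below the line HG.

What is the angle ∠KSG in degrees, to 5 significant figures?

118.54°

H is at the origin; H and G share the same y with |HG| = 36.0 and G on the −x side, so G = (-36.000, 0.0000). The tangent condition forces QG to be normal to HG, so Q = G + (0, -13.4) = (-36.000, -13.400). Since QS ⟂ SK (tangency), |QK| = √(13.4² + 31.2²) = 33.956 regardless of where S sits on A1. So K lies on both circle(H, 55.81) and circle(Q, 33.956); the below-HG intersection is K = (-30.293, -46.873). S is the foot of the tangent from K: S = (-47.249, -20.682).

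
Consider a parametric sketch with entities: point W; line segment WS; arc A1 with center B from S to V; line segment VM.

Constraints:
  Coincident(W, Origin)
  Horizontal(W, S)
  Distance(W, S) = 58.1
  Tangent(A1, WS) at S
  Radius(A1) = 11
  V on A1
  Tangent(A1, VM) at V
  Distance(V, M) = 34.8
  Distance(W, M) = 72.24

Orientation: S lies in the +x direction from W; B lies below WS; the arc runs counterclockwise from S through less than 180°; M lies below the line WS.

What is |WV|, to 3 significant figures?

49.2

Checks: |BV| = 11.00 ✓; ∠(BV, VM) = 90.00° ✓; |VM| = 34.80 ✓; |WM| = 72.24 ✓.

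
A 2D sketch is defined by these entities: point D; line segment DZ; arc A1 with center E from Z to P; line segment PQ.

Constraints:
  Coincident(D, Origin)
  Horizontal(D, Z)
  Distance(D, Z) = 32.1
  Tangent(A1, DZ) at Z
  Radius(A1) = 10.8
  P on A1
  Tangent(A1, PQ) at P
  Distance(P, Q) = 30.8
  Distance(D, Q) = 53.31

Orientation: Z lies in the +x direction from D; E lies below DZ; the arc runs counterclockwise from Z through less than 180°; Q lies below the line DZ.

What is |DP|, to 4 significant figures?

25.90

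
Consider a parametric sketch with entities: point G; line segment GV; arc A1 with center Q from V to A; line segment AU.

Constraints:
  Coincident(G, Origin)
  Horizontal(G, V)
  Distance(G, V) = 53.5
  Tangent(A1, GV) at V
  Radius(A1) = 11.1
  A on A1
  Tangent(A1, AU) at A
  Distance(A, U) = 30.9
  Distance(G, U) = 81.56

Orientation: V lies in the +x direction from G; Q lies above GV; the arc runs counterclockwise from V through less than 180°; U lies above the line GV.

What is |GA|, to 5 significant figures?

64.769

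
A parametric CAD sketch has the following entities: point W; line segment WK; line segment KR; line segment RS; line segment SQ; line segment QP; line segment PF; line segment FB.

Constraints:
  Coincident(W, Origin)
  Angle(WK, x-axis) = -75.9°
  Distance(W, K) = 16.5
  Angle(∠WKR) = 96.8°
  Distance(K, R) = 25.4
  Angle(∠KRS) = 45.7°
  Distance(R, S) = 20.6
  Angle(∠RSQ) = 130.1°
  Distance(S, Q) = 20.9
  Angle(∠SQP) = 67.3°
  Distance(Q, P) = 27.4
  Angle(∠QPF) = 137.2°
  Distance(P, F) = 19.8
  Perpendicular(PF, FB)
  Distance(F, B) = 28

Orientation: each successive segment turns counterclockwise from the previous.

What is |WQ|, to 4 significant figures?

8.492

W is at the origin; WK runs at -75.9° with length 16.5, so K = (4.020, -16.00). ∠WKR = 96.8° gives KR at 7.300° from the x-axis; with |KR| = 25.4, R = (29.21, -12.78). ∠KRS = 45.7° gives RS at 141.6° from the x-axis; with |RS| = 20.6, S = (13.07, 0.02020). ∠RSQ = 130.1° gives SQ at -168.5° from the x-axis; with |SQ| = 20.9, Q = (-7.411, -4.147). Then |WQ| = |Q − W| = 8.492.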